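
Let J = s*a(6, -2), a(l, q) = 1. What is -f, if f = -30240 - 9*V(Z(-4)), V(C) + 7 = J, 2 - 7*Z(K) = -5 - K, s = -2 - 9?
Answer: 30078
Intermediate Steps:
s = -11
Z(K) = 1 + K/7 (Z(K) = 2/7 - (-5 - K)/7 = 2/7 + (5/7 + K/7) = 1 + K/7)
J = -11 (J = -11*1 = -11)
V(C) = -18 (V(C) = -7 - 11 = -18)
f = -30078 (f = -30240 - 9*(-18) = -30240 + 162 = -30078)
-f = -1*(-30078) = 30078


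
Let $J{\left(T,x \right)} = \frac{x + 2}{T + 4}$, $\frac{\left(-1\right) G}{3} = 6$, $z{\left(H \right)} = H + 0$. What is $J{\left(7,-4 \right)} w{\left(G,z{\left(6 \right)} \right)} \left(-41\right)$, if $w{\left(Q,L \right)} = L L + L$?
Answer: $\frac{3444}{11} \approx 313.09$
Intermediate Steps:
$z{\left(H \right)} = H$
$G = -18$ ($G = \left(-3\right) 6 = -18$)
$w{\left(Q,L \right)} = L + L^{2}$ ($w{\left(Q,L \right)} = L^{2} + L = L + L^{2}$)
$J{\left(T,x \right)} = \frac{2 + x}{4 + T}$
$J{\left(7,-4 \right)} w{\left(G,z{\left(6 \right)} \right)} \left(-41\right) = \frac{2 - 4}{4 + 7} \cdot 6 \left(1 + 6\right) \left(-41\right) = \frac{1}{11} \left(-2\right) 6 \cdot 7 \left(-41\right) = \frac{1}{11} \left(-2\right) 42 \left(-41\right) = \left(- \frac{2}{11}\right) 42 \left(-41\right) = \left(- \frac{84}{11}\right) \left(-41\right) = \frac{3444}{11}$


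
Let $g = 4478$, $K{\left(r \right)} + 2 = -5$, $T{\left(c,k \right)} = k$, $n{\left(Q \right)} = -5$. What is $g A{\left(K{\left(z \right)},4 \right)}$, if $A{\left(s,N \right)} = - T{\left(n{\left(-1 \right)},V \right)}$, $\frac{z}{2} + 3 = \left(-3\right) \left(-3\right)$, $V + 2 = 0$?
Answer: $8956$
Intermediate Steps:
$V = -2$ ($V = -2 + 0 = -2$)
$z = 12$ ($z = -6 + 2 \left(\left(-3\right) \left(-3\right)\right) = -6 + 2 \cdot 9 = -6 + 18 = 12$)
$K{\left(r \right)} = -7$ ($K{\left(r \right)} = -2 - 5 = -7$)
$A{\left(s,N \right)} = 2$ ($A{\left(s,N \right)} = \left(-1\right) \left(-2\right) = 2$)
$g A{\left(K{\left(z \right)},4 \right)} = 4478 \cdot 2 = 8956$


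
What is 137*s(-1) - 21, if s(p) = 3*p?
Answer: -432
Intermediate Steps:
137*s(-1) - 21 = 137*(3*(-1)) - 21 = 137*(-3) - 21 = -411 - 21 = -432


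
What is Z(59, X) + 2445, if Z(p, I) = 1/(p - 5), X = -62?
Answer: 132031/54 ≈ 2445.0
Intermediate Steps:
Z(p, I) = 1/(-5 + p)
Z(59, X) + 2445 = 1/(-5 + 59) + 2445 = 1/54 + 2445 = 132031/54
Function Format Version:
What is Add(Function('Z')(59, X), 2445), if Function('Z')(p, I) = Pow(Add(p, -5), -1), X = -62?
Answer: Rational(132031, 54) ≈ 2445.0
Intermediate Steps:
Function('Z')(p, I) = Pow(Add(-5, p), -1)
Add(Function('Z')(59, X), 2445) = Add(Pow(Add(-5, 59), -1), 2445) = Add(Pow(54, -1), 2445) = Add(Rational(1, 54), 2445) = Rational(132031, 54)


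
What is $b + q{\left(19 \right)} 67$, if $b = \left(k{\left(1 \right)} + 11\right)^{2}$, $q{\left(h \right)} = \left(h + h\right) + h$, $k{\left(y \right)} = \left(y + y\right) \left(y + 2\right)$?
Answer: $4108$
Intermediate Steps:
$k{\left(y \right)} = 2 y \left(2 + y\right)$
$q{\left(h \right)} = 3 h$ ($q{\left(h \right)} = 2 h + h = 3 h$)
$b = 289$ ($b = \left(2 \cdot 1 \left(2 + 1\right) + 11\right)^{2} = \left(2 \cdot 1 \cdot 3 + 11\right)^{2} = \left(6 + 11\right)^{2} = 17^{2} = 289$)
$b + q{\left(19 \right)} 67 = 289 + 3 \cdot 19 \cdot 67 = 289 + 57 \cdot 67 = 289 + 3819 = 4108$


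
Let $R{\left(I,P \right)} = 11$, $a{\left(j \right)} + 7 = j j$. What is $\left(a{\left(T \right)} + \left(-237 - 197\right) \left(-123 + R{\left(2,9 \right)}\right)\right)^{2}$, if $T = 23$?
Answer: $2413756900$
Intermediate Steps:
$a{\left(j \right)} = -7 + j^{2}$ ($a{\left(j \right)} = -7 + j j = -7 + j^{2}$)
$\left(a{\left(T \right)} + \left(-237 - 197\right) \left(-123 + R{\left(2,9 \right)}\right)\right)^{2} = \left(\left(-7 + 23^{2}\right) + \left(-237 - 197\right) \left(-123 + 11\right)\right)^{2} = \left(\left(-7 + 529\right) - -48608\right)^{2} = \left(522 + 48608\right)^{2} = 49130^{2} = 2413756900$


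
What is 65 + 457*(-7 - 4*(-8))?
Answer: 11490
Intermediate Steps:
65 + 457*(-7 - 4*(-8)) = 65 + 457*(-7 + 32) = 65 + 457*25 = 65 + 11425 = 11490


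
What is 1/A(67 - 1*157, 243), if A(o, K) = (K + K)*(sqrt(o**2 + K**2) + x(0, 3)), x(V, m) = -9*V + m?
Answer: -1/10876680 + sqrt(829)/3625560 ≈ 7.8496e-6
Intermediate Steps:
x(V, m) = m - 9*V
A(o, K) = 2*K*(3 + sqrt(K**2 + o**2)) (A(o, K) = (K + K)*(sqrt(o**2 + K**2) + (3 - 9*0)) = (2*K)*(sqrt(K**2 + o**2) + (3 + 0)) = (2*K)*(sqrt(K**2 + o**2) + 3) = (2*K)*(3 + sqrt(K**2 + o**2)) = 2*K*(3 + sqrt(K**2 + o**2)))
1/A(67 - 1*157, 243) = 1/(2*243*(3 + sqrt(243**2 + (67 - 1*157)**2))) = 1/(2*243*(3 + sqrt(59049 + (67 - 157)**2))) = 1/(2*243*(3 + sqrt(59049 + (-90)**2))) = 1/(2*243*(3 + sqrt(59049 + 8100))) = 1/(2*243*(3 + sqrt(67149))) = 1/(2*243*(3 + 9*sqrt(829))) = 1/(1458 + 4374*sqrt(829))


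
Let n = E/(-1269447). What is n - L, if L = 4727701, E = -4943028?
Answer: -2000520302773/423149 ≈ -4.7277e+6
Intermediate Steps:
n = 1647676/423149 (n = -4943028/(-1269447) = -4943028*(-1/1269447) = 1647676/423149 ≈ 3.8938)
n - L = 1647676/423149 - 1*4727701 = 1647676/423149 - 4727701 = -2000520302773/423149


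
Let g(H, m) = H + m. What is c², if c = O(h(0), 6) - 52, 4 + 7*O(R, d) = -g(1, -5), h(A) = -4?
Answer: 2704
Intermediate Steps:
O(R, d) = 0 (O(R, d) = -4/7 + (-(1 - 5))/7 = -4/7 + (-1*(-4))/7 = -4/7 + (⅐)*4 = -4/7 + 4/7 = 0)
c = -52 (c = 0 - 52 = -52)
c² = (-52)² = 2704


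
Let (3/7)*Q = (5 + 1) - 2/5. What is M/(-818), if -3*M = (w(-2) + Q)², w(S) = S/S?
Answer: 44521/552150 ≈ 0.080632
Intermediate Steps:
Q = 196/15 (Q = 7*((5 + 1) - 2/5)/3 = 7*(6 - 2*⅕)/3 = 7*(6 - ⅖)/3 = (7/3)*(28/5) = 196/15 ≈ 13.067)
w(S) = 1
M = -44521/675 (M = -(1 + 196/15)²/3 = -(211/15)²/3 = -⅓*44521/225 = -44521/675 ≈ -65.957)
M/(-818) = -44521/675/(-818) = -44521/675*(-1/818) = 44521/552150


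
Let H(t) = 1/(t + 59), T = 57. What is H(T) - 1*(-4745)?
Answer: 550421/116 ≈ 4745.0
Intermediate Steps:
H(t) = 1/(59 + t)
H(T) - 1*(-4745) = 1/(59 + 57) - 1*(-4745) = 1/116 + 4745 = 550421/116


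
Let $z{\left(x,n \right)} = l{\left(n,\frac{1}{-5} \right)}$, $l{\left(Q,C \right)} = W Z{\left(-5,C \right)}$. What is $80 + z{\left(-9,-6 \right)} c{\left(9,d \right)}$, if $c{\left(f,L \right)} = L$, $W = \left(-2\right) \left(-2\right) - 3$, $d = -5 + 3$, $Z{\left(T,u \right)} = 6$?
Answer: $68$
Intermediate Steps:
$d = -2$
$W = 1$ ($W = 4 - 3 = 1$)
$l{\left(Q,C \right)} = 6$ ($l{\left(Q,C \right)} = 1 \cdot 6 = 6$)
$z{\left(x,n \right)} = 6$
$80 + z{\left(-9,-6 \right)} c{\left(9,d \right)} = 80 + 6 \left(-2\right) = 80 - 12 = 68$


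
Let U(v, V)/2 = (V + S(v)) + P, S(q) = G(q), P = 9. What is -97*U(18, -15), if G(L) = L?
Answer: -2328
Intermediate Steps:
S(q) = q
U(v, V) = 18 + 2*V + 2*v (U(v, V) = 2*((V + v) + 9) = 2*(9 + V + v) = 18 + 2*V + 2*v)
-97*U(18, -15) = -97*(18 + 2*(-15) + 2*18) = -97*(18 - 30 + 36) = -97*24 = -2328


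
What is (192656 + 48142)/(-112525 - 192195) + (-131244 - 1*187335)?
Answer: -48538816839/152360 ≈ -3.1858e+5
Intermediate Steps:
(192656 + 48142)/(-112525 - 192195) + (-131244 - 1*187335) = 240798/(-304720) + (-131244 - 187335) = 240798*(-1/304720) - 318579 = -120399/152360 - 318579 = -48538816839/152360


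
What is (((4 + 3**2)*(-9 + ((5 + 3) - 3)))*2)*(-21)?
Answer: 2184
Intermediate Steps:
(((4 + 3**2)*(-9 + ((5 + 3) - 3)))*2)*(-21) = (((4 + 9)*(-9 + (8 - 3)))*2)*(-21) = ((13*(-9 + 5))*2)*(-21) = ((13*(-4))*2)*(-21) = -52*2*(-21) = -104*(-21) = 2184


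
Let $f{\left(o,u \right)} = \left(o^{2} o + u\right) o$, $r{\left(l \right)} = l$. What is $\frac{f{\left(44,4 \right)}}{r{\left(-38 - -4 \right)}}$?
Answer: $- \frac{1874136}{17} \approx -1.1024 \cdot 10^{5}$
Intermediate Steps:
$f{\left(o,u \right)} = o \left(u + o^{3}\right)$ ($f{\left(o,u \right)} = \left(o^{3} + u\right) o = \left(u + o^{3}\right) o = o \left(u + o^{3}\right)$)
$\frac{f{\left(44,4 \right)}}{r{\left(-38 - -4 \right)}} = \frac{44 \left(4 + 44^{3}\right)}{-38 - -4} = \frac{44 \left(4 + 85184\right)}{-38 + 4} = \frac{44 \cdot 85188}{-34} = 3748272 \left(- \frac{1}{34}\right) = - \frac{1874136}{17}$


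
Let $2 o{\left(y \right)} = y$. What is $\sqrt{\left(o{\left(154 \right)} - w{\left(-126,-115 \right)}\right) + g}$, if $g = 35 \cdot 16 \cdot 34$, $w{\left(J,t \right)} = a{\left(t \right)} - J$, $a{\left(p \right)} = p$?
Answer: $\sqrt{19106} \approx 138.22$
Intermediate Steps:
$o{\left(y \right)} = \frac{y}{2}$
$w{\left(J,t \right)} = t - J$
$g = 19040$ ($g = 560 \cdot 34 = 19040$)
$\sqrt{\left(o{\left(154 \right)} - w{\left(-126,-115 \right)}\right) + g} = \sqrt{\left(\frac{1}{2} \cdot 154 - \left(-115 - -126\right)\right) + 19040} = \sqrt{\left(77 - \left(-115 + 126\right)\right) + 19040} = \sqrt{\left(77 - 11\right) + 19040} = \sqrt{66 + 19040} = \sqrt{19106}$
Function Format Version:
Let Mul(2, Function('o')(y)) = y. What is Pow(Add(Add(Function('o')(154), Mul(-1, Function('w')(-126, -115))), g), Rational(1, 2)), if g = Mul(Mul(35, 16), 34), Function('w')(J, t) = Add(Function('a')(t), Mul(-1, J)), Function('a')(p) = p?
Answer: Pow(19106, Rational(1, 2)) ≈ 138.22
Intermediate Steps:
Function('o')(y) = Mul(Rational(1, 2), y)
Function('w')(J, t) = Add(t, Mul(-1, J))
g = 19040 (g = Mul(560, 34) = 19040)
Pow(Add(Add(Function('o')(154), Mul(-1, Function('w')(-126, -115))), g), Rational(1, 2)) = Pow(Add(Add(Mul(Rational(1, 2), 154), Mul(-1, Add(-115, Mul(-1, -126)))), 19040), Rational(1, 2)) = Pow(Add(Add(77, Mul(-1, Add(-115, 126))), 19040), Rational(1, 2)) = Pow(Add(Add(77, Mul(-1, 11)), 19040), Rational(1, 2)) = Pow(Add(Add(77, -11), 19040), Rational(1, 2)) = Pow(Add(66, 19040), Rational(1, 2)) = Pow(19106, Rational(1, 2))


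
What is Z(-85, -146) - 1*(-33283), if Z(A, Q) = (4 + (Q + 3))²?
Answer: 52604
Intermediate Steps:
Z(A, Q) = (7 + Q)² (Z(A, Q) = (4 + (3 + Q))² = (7 + Q)²)
Z(-85, -146) - 1*(-33283) = (7 - 146)² - 1*(-33283) = (-139)² + 33283 = 19321 + 33283 = 52604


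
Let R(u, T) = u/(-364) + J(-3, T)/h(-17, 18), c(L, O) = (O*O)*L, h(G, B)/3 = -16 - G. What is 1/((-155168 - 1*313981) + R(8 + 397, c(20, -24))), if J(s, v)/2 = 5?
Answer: -1092/512308283 ≈ -2.1315e-6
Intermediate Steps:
h(G, B) = -48 - 3*G (h(G, B) = 3*(-16 - G) = -48 - 3*G)
J(s, v) = 10 (J(s, v) = 2*5 = 10)
c(L, O) = L*O² (c(L, O) = O²*L = L*O²)
R(u, T) = 10/3 - u/364 (R(u, T) = u/(-364) + 10/(-48 - 3*(-17)) = u*(-1/364) + 10/(-48 + 51) = -u/364 + 10/3 = 10/3 - u/364)
1/((-155168 - 1*313981) + R(8 + 397, c(20, -24))) = 1/((-155168 - 1*313981) + (10/3 - (8 + 397)/364)) = 1/((-155168 - 313981) + (10/3 - 1/364*405)) = 1/(-469149 + (10/3 - 405/364)) = 1/(-469149 + 2425/1092) = 1/(-512308283/1092) = -1092/512308283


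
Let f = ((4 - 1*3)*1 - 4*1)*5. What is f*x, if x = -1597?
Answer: 23955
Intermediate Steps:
f = -15 (f = ((4 - 3)*1 - 4)*5 = (1*1 - 4)*5 = (1 - 4)*5 = -3*5 = -15)
f*x = -15*(-1597) = 23955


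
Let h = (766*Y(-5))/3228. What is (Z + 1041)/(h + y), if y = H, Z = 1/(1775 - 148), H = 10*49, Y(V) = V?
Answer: 2733644712/1283613515 ≈ 2.1296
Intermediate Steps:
H = 490
Z = 1/1627 ≈ 0.00061463
y = 490
h = -1915/1614 (h = (766*(-5))/3228 = -3830*1/3228 = -1915/1614 ≈ -1.1865)
(Z + 1041)/(h + y) = (1/1627 + 1041)/(-1915/1614 + 490) = 1693708/(1627*(788945/1614)) = (1693708/1627)*(1614/788945) = 2733644712/1283613515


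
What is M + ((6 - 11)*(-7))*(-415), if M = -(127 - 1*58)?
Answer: -14594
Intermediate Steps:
M = -69 (M = -(127 - 58) = -1*69 = -69)
M + ((6 - 11)*(-7))*(-415) = -69 + ((6 - 11)*(-7))*(-415) = -69 - 5*(-7)*(-415) = -69 + 35*(-415) = -69 - 14525 = -14594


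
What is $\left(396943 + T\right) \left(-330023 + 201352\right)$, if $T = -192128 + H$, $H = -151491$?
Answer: $-6861252404$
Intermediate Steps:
$T = -343619$ ($T = -192128 - 151491 = -343619$)
$\left(396943 + T\right) \left(-330023 + 201352\right) = \left(396943 - 343619\right) \left(-330023 + 201352\right) = 53324 \left(-128671\right) = -6861252404$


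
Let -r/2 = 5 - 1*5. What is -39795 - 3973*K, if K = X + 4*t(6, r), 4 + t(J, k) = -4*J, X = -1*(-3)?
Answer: 393262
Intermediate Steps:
X = 3
r = 0 (r = -2*(5 - 1*5) = -2*(5 - 5) = -2*0 = 0)
t(J, k) = -4 - 4*J
K = -109 (K = 3 + 4*(-4 - 4*6) = 3 + 4*(-4 - 24) = 3 + 4*(-28) = 3 - 112 = -109)
-39795 - 3973*K = -39795 - 3973*(-109) = -39795 + 433057 = 393262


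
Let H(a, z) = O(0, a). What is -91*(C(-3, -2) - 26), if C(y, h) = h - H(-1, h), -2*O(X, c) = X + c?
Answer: 5187/2 ≈ 2593.5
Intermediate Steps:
O(X, c) = -X/2 - c/2 (O(X, c) = -(X + c)/2 = -X/2 - c/2)
H(a, z) = -a/2 (H(a, z) = -1/2*0 - a/2 = 0 - a/2 = -a/2)
C(y, h) = -1/2 + h (C(y, h) = h - (-1)*(-1)/2 = h - 1*1/2 = h - 1/2 = -1/2 + h)
-91*(C(-3, -2) - 26) = -91*((-1/2 - 2) - 26) = -91*(-5/2 - 26) = -91*(-57/2) = 5187/2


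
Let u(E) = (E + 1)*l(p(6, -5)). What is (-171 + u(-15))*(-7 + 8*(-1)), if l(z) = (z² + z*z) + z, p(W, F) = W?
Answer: 18945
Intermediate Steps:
l(z) = z + 2*z² (l(z) = (z² + z²) + z = 2*z² + z = z + 2*z²)
u(E) = 78 + 78*E (u(E) = (E + 1)*(6*(1 + 2*6)) = (1 + E)*(6*(1 + 12)) = (1 + E)*(6*13) = (1 + E)*78 = 78 + 78*E)
(-171 + u(-15))*(-7 + 8*(-1)) = (-171 + (78 + 78*(-15)))*(-7 + 8*(-1)) = (-171 + (78 - 1170))*(-7 - 8) = (-171 - 1092)*(-15) = -1263*(-15) = 18945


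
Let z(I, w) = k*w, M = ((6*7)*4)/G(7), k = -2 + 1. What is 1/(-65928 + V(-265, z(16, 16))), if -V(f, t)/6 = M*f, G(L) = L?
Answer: -1/27768 ≈ -3.6013e-5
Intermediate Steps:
k = -1
M = 24 (M = ((6*7)*4)/7 = (42*4)*(⅐) = 168*(⅐) = 24)
z(I, w) = -w
V(f, t) = -144*f
1/(-65928 + V(-265, z(16, 16))) = 1/(-65928 - 144*(-265)) = 1/(-65928 + 38160) = 1/(-27768) = -1/27768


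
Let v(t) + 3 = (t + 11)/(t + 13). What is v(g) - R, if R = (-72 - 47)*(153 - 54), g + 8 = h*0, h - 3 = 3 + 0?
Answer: 58893/5 ≈ 11779.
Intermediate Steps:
h = 6 (h = 3 + (3 + 0) = 3 + 3 = 6)
g = -8 (g = -8 + 6*0 = -8 + 0 = -8)
v(t) = -3 + (11 + t)/(13 + t) (v(t) = -3 + (t + 11)/(t + 13) = -3 + (11 + t)/(13 + t))
R = -11781 (R = -119*99 = -11781)
v(g) - R = 2*(-14 - 1*(-8))/(13 - 8) - 1*(-11781) = 2*(-14 + 8)/5 + 11781 = 2*(1/5)*(-6) + 11781 = -12/5 + 11781 = 58893/5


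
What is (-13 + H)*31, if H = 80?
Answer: 2077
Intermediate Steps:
(-13 + H)*31 = (-13 + 80)*31 = 67*31 = 2077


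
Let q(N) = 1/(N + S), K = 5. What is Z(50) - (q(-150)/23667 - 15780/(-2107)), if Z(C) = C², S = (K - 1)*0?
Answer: 380487114043/152652150 ≈ 2492.5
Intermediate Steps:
S = 0 (S = (5 - 1)*0 = 4*0 = 0)
q(N) = 1/N (q(N) = 1/(N + 0) = 1/N)
Z(50) - (q(-150)/23667 - 15780/(-2107)) = 50² - (1/(-150*23667) - 15780/(-2107)) = 2500 - (-1/150*1/23667 - 15780*(-1/2107)) = 2500 - (-1/3550050 + 15780/2107) = 2500 - 1*1143260957/152652150 = 2500 - 1143260957/152652150 = 380487114043/152652150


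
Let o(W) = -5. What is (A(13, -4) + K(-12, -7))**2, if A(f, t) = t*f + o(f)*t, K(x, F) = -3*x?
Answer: 16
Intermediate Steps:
A(f, t) = -5*t + f*t (A(f, t) = t*f - 5*t = f*t - 5*t = -5*t + f*t)
(A(13, -4) + K(-12, -7))**2 = (-4*(-5 + 13) - 3*(-12))**2 = (-4*8 + 36)**2 = (-32 + 36)**2 = 4**2 = 16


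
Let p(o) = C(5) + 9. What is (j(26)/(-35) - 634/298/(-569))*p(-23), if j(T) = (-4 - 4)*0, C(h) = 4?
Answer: 4121/84781 ≈ 0.048608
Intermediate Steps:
j(T) = 0 (j(T) = -8*0 = 0)
p(o) = 13 (p(o) = 4 + 9 = 13)
(j(26)/(-35) - 634/298/(-569))*p(-23) = (0/(-35) - 634/298/(-569))*13 = (0*(-1/35) - 634*1/298*(-1/569))*13 = (0 - 317/149*(-1/569))*13 = (0 + 317/84781)*13 = (317/84781)*13 = 4121/84781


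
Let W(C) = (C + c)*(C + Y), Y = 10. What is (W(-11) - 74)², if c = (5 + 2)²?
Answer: 12544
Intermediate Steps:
c = 49 (c = 7² = 49)
W(C) = (10 + C)*(49 + C) (W(C) = (C + 49)*(C + 10) = (49 + C)*(10 + C) = (10 + C)*(49 + C))
(W(-11) - 74)² = ((490 + (-11)² + 59*(-11)) - 74)² = ((490 + 121 - 649) - 74)² = (-38 - 74)² = (-112)² = 12544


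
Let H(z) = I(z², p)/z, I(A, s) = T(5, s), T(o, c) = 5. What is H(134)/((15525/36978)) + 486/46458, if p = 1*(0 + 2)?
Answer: 17779018/178979445 ≈ 0.099336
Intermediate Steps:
p = 2 (p = 1*2 = 2)
I(A, s) = 5
H(z) = 5/z
H(134)/((15525/36978)) + 486/46458 = (5/134)/((15525/36978)) + 486/46458 = (5*(1/134))/((15525*(1/36978))) + 486*(1/46458) = 5/(134*(5175/12326)) + 27/2581 = (5/134)*(12326/5175) + 27/2581 = 6163/69345 + 27/2581 = 17779018/178979445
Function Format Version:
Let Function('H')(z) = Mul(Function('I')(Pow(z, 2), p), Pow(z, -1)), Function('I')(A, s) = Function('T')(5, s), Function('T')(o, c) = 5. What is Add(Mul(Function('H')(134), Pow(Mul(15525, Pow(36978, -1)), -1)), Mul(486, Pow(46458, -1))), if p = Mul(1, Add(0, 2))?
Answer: Rational(17779018, 178979445) ≈ 0.099336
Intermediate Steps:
p = 2 (p = Mul(1, 2) = 2)
Function('I')(A, s) = 5
Function('H')(z) = Mul(5, Pow(z, -1))
Add(Mul(Function('H')(134), Pow(Mul(15525, Pow(36978, -1)), -1)), Mul(486, Pow(46458, -1))) = Add(Mul(Mul(5, Pow(134, -1)), Pow(Mul(15525, Pow(36978, -1)), -1)), Mul(486, Pow(46458, -1))) = Add(Mul(Mul(5, Rational(1, 134)), Pow(Mul(15525, Rational(1, 36978)), -1)), Mul(486, Rational(1, 46458))) = Add(Mul(Rational(5, 134), Pow(Rational(5175, 12326), -1)), Rational(27, 2581)) = Add(Mul(Rational(5, 134), Rational(12326, 5175)), Rational(27, 2581)) = Add(Rational(6163, 69345), Rational(27, 2581)) = Rational(17779018, 178979445)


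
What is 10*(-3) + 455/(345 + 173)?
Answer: -2155/74 ≈ -29.122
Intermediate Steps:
10*(-3) + 455/(345 + 173) = -30 + 455/518 = -30 + (1/518)*455 = -30 + 65/74 = -2155/74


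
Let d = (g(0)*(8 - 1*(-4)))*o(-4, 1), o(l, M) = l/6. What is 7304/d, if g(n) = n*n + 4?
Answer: -913/4 ≈ -228.25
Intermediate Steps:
g(n) = 4 + n**2 (g(n) = n**2 + 4 = 4 + n**2)
o(l, M) = l/6 (o(l, M) = l*(1/6) = l/6)
d = -32 (d = ((4 + 0**2)*(8 - 1*(-4)))*((1/6)*(-4)) = ((4 + 0)*(8 + 4))*(-2/3) = (4*12)*(-2/3) = 48*(-2/3) = -32)
7304/d = 7304/(-32) = 7304*(-1/32) = -913/4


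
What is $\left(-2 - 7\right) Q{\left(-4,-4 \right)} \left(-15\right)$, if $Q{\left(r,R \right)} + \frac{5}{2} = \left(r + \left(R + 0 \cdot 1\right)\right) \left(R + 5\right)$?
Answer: $- \frac{2835}{2} \approx -1417.5$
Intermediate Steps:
$Q{\left(r,R \right)} = - \frac{5}{2} + \left(5 + R\right) \left(R + r\right)$ ($Q{\left(r,R \right)} = - \frac{5}{2} + \left(r + \left(R + 0 \cdot 1\right)\right) \left(R + 5\right) = - \frac{5}{2} + \left(r + \left(R + 0\right)\right) \left(5 + R\right) = - \frac{5}{2} + \left(r + R\right) \left(5 + R\right) = - \frac{5}{2} + \left(R + r\right) \left(5 + R\right) = - \frac{5}{2} + \left(5 + R\right) \left(R + r\right)$)
$\left(-2 - 7\right) Q{\left(-4,-4 \right)} \left(-15\right) = \left(-2 - 7\right) \left(- \frac{5}{2} + \left(-4\right)^{2} + 5 \left(-4\right) + 5 \left(-4\right) - -16\right) \left(-15\right) = - 9 \left(- \frac{5}{2} + 16 - 20 - 20 + 16\right) \left(-15\right) = \left(-9\right) \left(- \frac{21}{2}\right) \left(-15\right) = \frac{189}{2} \left(-15\right) = - \frac{2835}{2}$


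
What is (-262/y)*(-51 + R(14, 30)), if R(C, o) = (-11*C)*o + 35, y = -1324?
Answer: -303658/331 ≈ -917.40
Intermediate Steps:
R(C, o) = 35 - 11*C*o (R(C, o) = -11*C*o + 35 = 35 - 11*C*o)
(-262/y)*(-51 + R(14, 30)) = (-262/(-1324))*(-51 + (35 - 11*14*30)) = (-262*(-1/1324))*(-51 + (35 - 4620)) = 131*(-51 - 4585)/662 = (131/662)*(-4636) = -303658/331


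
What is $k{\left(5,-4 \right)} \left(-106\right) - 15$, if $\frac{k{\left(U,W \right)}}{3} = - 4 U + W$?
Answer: $7617$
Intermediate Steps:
$k{\left(U,W \right)} = - 12 U + 3 W$ ($k{\left(U,W \right)} = 3 \left(- 4 U + W\right) = 3 \left(W - 4 U\right) = - 12 U + 3 W$)
$k{\left(5,-4 \right)} \left(-106\right) - 15 = \left(\left(-12\right) 5 + 3 \left(-4\right)\right) \left(-106\right) - 15 = \left(-60 - 12\right) \left(-106\right) - 15 = \left(-72\right) \left(-106\right) - 15 = 7632 - 15 = 7617$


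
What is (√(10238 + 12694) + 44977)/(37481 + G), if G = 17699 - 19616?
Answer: 44977/35564 + 21*√13/17782 ≈ 1.2689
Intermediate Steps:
G = -1917
(√(10238 + 12694) + 44977)/(37481 + G) = (√(10238 + 12694) + 44977)/(37481 - 1917) = (√22932 + 44977)/35564 = (42*√13 + 44977)*(1/35564) = (44977 + 42*√13)*(1/35564) = 44977/35564 + 21*√13/17782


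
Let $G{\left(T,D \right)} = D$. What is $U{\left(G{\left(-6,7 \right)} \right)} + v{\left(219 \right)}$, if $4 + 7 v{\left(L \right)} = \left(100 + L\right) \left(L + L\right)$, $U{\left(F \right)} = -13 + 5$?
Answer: $\frac{139662}{7} \approx 19952.0$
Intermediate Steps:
$U{\left(F \right)} = -8$
$v{\left(L \right)} = - \frac{4}{7} + \frac{2 L \left(100 + L\right)}{7}$ ($v{\left(L \right)} = - \frac{4}{7} + \frac{\left(100 + L\right) \left(L + L\right)}{7} = - \frac{4}{7} + \frac{\left(100 + L\right) 2 L}{7} = - \frac{4}{7} + \frac{2 L \left(100 + L\right)}{7}$)
$U{\left(G{\left(-6,7 \right)} \right)} + v{\left(219 \right)} = -8 + \left(- \frac{4}{7} + \frac{2 \cdot 219^{2}}{7} + \frac{200}{7} \cdot 219\right) = -8 + \left(- \frac{4}{7} + \frac{2}{7} \cdot 47961 + \frac{43800}{7}\right) = -8 + \left(- \frac{4}{7} + \frac{95922}{7} + \frac{43800}{7}\right) = -8 + \frac{139718}{7} = \frac{139662}{7}$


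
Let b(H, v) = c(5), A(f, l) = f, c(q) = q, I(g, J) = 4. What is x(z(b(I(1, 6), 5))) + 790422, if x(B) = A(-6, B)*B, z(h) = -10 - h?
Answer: 790512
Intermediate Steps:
b(H, v) = 5
x(B) = -6*B
x(z(b(I(1, 6), 5))) + 790422 = -6*(-10 - 1*5) + 790422 = -6*(-10 - 5) + 790422 = -6*(-15) + 790422 = 90 + 790422 = 790512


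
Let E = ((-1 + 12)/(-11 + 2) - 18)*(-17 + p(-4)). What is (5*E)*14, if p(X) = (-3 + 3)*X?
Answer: 205870/9 ≈ 22874.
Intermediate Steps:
p(X) = 0 (p(X) = 0*X = 0)
E = 2941/9 (E = ((-1 + 12)/(-11 + 2) - 18)*(-17 + 0) = (11/(-9) - 18)*(-17) = (11*(-⅑) - 18)*(-17) = (-11/9 - 18)*(-17) = -173/9*(-17) = 2941/9 ≈ 326.78)
(5*E)*14 = (5*(2941/9))*14 = (14705/9)*14 = 205870/9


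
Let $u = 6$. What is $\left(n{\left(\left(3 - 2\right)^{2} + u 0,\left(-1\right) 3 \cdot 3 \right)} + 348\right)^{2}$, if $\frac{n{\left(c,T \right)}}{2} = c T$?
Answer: $108900$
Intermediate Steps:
$n{\left(c,T \right)} = 2 T c$ ($n{\left(c,T \right)} = 2 c T = 2 T c$)
$\left(n{\left(\left(3 - 2\right)^{2} + u 0,\left(-1\right) 3 \cdot 3 \right)} + 348\right)^{2} = \left(2 \left(-1\right) 3 \cdot 3 \left(\left(3 - 2\right)^{2} + 6 \cdot 0\right) + 348\right)^{2} = \left(2 \left(\left(-3\right) 3\right) \left(1^{2} + 0\right) + 348\right)^{2} = \left(2 \left(-9\right) \left(1 + 0\right) + 348\right)^{2} = \left(2 \left(-9\right) 1 + 348\right)^{2} = \left(-18 + 348\right)^{2} = 330^{2} = 108900$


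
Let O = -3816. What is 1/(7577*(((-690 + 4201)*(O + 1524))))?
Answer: -1/60973725324 ≈ -1.6400e-11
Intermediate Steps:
1/(7577*(((-690 + 4201)*(O + 1524)))) = 1/(7577*(((-690 + 4201)*(-3816 + 1524)))) = 1/(7577*((3511*(-2292)))) = (1/7577)/(-8047212) = (1/7577)*(-1/8047212) = -1/60973725324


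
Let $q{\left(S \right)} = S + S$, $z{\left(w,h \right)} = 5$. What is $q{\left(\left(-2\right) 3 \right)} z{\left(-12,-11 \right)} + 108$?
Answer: $48$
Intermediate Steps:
$q{\left(S \right)} = 2 S$
$q{\left(\left(-2\right) 3 \right)} z{\left(-12,-11 \right)} + 108 = 2 \left(\left(-2\right) 3\right) 5 + 108 = 2 \left(-6\right) 5 + 108 = \left(-12\right) 5 + 108 = -60 + 108 = 48$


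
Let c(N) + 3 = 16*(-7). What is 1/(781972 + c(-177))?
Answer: 1/781857 ≈ 1.2790e-6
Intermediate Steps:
c(N) = -115 (c(N) = -3 + 16*(-7) = -3 - 112 = -115)
1/(781972 + c(-177)) = 1/(781972 - 115) = 1/781857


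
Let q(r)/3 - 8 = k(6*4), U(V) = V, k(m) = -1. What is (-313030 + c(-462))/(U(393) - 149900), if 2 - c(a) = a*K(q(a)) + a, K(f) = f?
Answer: 302864/149507 ≈ 2.0257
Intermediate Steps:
q(r) = 21 (q(r) = 24 + 3*(-1) = 24 - 3 = 21)
c(a) = 2 - 22*a (c(a) = 2 - (a*21 + a) = 2 - (21*a + a) = 2 - 22*a)
(-313030 + c(-462))/(U(393) - 149900) = (-313030 + (2 - 22*(-462)))/(393 - 149900) = (-313030 + (2 + 10164))/(-149507) = (-313030 + 10166)*(-1/149507) = -302864*(-1/149507) = 302864/149507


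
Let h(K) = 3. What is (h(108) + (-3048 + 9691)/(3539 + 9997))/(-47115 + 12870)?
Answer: -47251/463540320 ≈ -0.00010194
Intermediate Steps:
(h(108) + (-3048 + 9691)/(3539 + 9997))/(-47115 + 12870) = (3 + (-3048 + 9691)/(3539 + 9997))/(-47115 + 12870) = (3 + 6643/13536)/(-34245) = (3 + 6643*(1/13536))*(-1/34245) = (3 + 6643/13536)*(-1/34245) = (47251/13536)*(-1/34245) = -47251/463540320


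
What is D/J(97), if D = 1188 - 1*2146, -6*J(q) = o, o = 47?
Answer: 5748/47 ≈ 122.30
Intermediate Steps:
J(q) = -47/6 (J(q) = -⅙*47 = -47/6)
D = -958 (D = 1188 - 2146 = -958)
D/J(97) = -958/(-47/6) = -958*(-6/47) = 5748/47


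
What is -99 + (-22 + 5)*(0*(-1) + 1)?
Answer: -116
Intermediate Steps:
-99 + (-22 + 5)*(0*(-1) + 1) = -99 - 17*(0 + 1) = -99 - 17*1 = -99 - 17 = -116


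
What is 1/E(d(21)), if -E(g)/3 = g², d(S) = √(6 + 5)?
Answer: -1/33 ≈ -0.030303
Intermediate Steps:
d(S) = √11
E(g) = -3*g²
1/E(d(21)) = 1/(-3*(√11)²) = 1/(-3*11) = 1/(-33) = -1/33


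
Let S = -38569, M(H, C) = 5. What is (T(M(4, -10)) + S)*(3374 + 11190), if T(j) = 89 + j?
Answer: -560349900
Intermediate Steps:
(T(M(4, -10)) + S)*(3374 + 11190) = ((89 + 5) - 38569)*(3374 + 11190) = (94 - 38569)*14564 = -38475*14564 = -560349900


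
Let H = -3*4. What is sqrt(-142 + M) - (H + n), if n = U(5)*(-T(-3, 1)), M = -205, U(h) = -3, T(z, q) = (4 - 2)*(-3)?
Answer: 30 + I*sqrt(347) ≈ 30.0 + 18.628*I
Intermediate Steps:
T(z, q) = -6 (T(z, q) = 2*(-3) = -6)
H = -12
n = -18 (n = -(-3)*(-6) = -3*6 = -18)
sqrt(-142 + M) - (H + n) = sqrt(-142 - 205) - (-12 - 18) = sqrt(-347) - 1*(-30) = I*sqrt(347) + 30 = 30 + I*sqrt(347)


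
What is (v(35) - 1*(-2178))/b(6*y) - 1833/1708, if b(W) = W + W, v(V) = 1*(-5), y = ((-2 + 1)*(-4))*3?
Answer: 861883/61488 ≈ 14.017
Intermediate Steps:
y = 12 (y = -1*(-4)*3 = 4*3 = 12)
v(V) = -5
b(W) = 2*W
(v(35) - 1*(-2178))/b(6*y) - 1833/1708 = (-5 - 1*(-2178))/((2*(6*12))) - 1833/1708 = (-5 + 2178)/((2*72)) - 1833*1/1708 = 2173/144 - 1833/1708 = 861883/61488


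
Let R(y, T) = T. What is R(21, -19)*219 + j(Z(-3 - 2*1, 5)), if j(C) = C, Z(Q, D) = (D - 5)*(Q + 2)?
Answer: -4161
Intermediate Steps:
Z(Q, D) = (-5 + D)*(2 + Q)
R(21, -19)*219 + j(Z(-3 - 2*1, 5)) = -19*219 + (-10 - 5*(-3 - 2*1) + 2*5 + 5*(-3 - 2*1)) = -4161 + (-10 - 5*(-3 - 2) + 10 + 5*(-3 - 2)) = -4161 + (-10 - 5*(-5) + 10 + 5*(-5)) = -4161 + (-10 + 25 + 10 - 25) = -4161 + 0 = -4161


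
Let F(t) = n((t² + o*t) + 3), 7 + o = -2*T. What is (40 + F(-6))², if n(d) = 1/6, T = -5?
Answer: 58081/36 ≈ 1613.4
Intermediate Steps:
o = 3 (o = -7 - 2*(-5) = -7 + 10 = 3)
n(d) = ⅙
F(t) = ⅙
(40 + F(-6))² = (40 + ⅙)² = (241/6)² = 58081/36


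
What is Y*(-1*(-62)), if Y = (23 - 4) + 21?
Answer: 2480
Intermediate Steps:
Y = 40 (Y = 19 + 21 = 40)
Y*(-1*(-62)) = 40*(-1*(-62)) = 40*62 = 2480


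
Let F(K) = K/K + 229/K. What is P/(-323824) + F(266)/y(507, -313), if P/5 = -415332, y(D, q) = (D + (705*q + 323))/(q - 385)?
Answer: 276242915961/43036290556 ≈ 6.4188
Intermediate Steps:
y(D, q) = (323 + D + 705*q)/(-385 + q) (y(D, q) = (D + (323 + 705*q))/(-385 + q) = (323 + D + 705*q)/(-385 + q))
P = -2076660 (P = 5*(-415332) = -2076660)
F(K) = 1 + 229/K
P/(-323824) + F(266)/y(507, -313) = -2076660/(-323824) + ((229 + 266)/266)/(((323 + 507 + 705*(-313))/(-385 - 313))) = -2076660*(-1/323824) + ((1/266)*495)/(((323 + 507 - 220665)/(-698))) = 519165/80956 + 495/(266*((-1/698*(-219835)))) = 519165/80956 + 495/(266*(219835/698)) = 519165/80956 + (495/266)*(698/219835) = 519165/80956 + 3141/531601 = 276242915961/43036290556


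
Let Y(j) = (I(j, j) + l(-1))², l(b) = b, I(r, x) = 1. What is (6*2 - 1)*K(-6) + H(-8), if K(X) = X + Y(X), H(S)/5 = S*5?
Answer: -266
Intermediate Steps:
H(S) = 25*S (H(S) = 5*(S*5) = 5*(5*S) = 25*S)
Y(j) = 0 (Y(j) = (1 - 1)² = 0² = 0)
K(X) = X (K(X) = X + 0 = X)
(6*2 - 1)*K(-6) + H(-8) = (6*2 - 1)*(-6) + 25*(-8) = (12 - 1)*(-6) - 200 = 11*(-6) - 200 = -66 - 200 = -266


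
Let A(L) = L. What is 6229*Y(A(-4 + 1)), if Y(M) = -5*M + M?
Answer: 74748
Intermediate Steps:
Y(M) = -4*M
6229*Y(A(-4 + 1)) = 6229*(-4*(-4 + 1)) = 6229*(-4*(-3)) = 6229*12 = 74748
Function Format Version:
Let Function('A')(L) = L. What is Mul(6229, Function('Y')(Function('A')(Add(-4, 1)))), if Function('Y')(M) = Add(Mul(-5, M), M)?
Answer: 74748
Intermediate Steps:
Function('Y')(M) = Mul(-4, M)
Mul(6229, Function('Y')(Function('A')(Add(-4, 1)))) = Mul(6229, Mul(-4, Add(-4, 1))) = Mul(6229, Mul(-4, -3)) = Mul(6229, 12) = 74748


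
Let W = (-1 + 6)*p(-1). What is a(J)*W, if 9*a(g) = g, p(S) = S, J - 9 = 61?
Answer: -350/9 ≈ -38.889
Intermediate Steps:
J = 70 (J = 9 + 61 = 70)
a(g) = g/9
W = -5 (W = (-1 + 6)*(-1) = 5*(-1) = -5)
a(J)*W = ((1/9)*70)*(-5) = (70/9)*(-5) = -350/9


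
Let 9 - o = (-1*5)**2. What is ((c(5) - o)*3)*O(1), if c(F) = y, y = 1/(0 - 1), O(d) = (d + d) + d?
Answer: 135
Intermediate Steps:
o = -16 (o = 9 - (-1*5)**2 = 9 - 1*(-5)**2 = 9 - 1*25 = 9 - 25 = -16)
O(d) = 3*d (O(d) = 2*d + d = 3*d)
y = -1 (y = 1/(-1) = -1)
c(F) = -1
((c(5) - o)*3)*O(1) = ((-1 - 1*(-16))*3)*(3*1) = ((-1 + 16)*3)*3 = (15*3)*3 = 45*3 = 135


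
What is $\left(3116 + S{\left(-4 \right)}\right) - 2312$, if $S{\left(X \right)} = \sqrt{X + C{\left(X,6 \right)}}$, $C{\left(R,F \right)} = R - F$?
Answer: $804 + i \sqrt{14} \approx 804.0 + 3.7417 i$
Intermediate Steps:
$S{\left(X \right)} = \sqrt{-6 + 2 X}$ ($S{\left(X \right)} = \sqrt{X + \left(X - 6\right)} = \sqrt{X + \left(-6 + X\right)} = \sqrt{-6 + 2 X}$)
$\left(3116 + S{\left(-4 \right)}\right) - 2312 = \left(3116 + \sqrt{-6 + 2 \left(-4\right)}\right) - 2312 = \left(3116 + \sqrt{-6 - 8}\right) - 2312 = \left(3116 + \sqrt{-14}\right) - 2312 = \left(3116 + i \sqrt{14}\right) - 2312 = 804 + i \sqrt{14}$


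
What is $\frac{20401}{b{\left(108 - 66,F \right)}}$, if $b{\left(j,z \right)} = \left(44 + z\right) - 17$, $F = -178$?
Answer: $- \frac{20401}{151} \approx -135.11$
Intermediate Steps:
$b{\left(j,z \right)} = 27 + z$
$\frac{20401}{b{\left(108 - 66,F \right)}} = \frac{20401}{27 - 178} = \frac{20401}{-151} = 20401 \left(- \frac{1}{151}\right) = - \frac{20401}{151}$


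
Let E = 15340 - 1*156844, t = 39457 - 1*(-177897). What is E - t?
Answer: -358858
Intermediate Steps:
t = 217354 (t = 39457 + 177897 = 217354)
E = -141504 (E = 15340 - 156844 = -141504)
E - t = -141504 - 1*217354 = -141504 - 217354 = -358858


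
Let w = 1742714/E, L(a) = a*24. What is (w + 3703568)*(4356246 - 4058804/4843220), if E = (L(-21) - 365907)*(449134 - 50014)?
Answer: 1428396706642165065709033060067/88535247171823800 ≈ 1.6134e+13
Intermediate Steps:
L(a) = 24*a
E = -146241958320 (E = (24*(-21) - 365907)*(449134 - 50014) = (-504 - 365907)*399120 = -366411*399120 = -146241958320)
w = -871357/73120979160 (w = 1742714/(-146241958320) = 1742714*(-1/146241958320) = -871357/73120979160 ≈ -1.1917e-5)
(w + 3703568)*(4356246 - 4058804/4843220) = (-871357/73120979160 + 3703568)*(4356246 - 4058804/4843220) = 270808518544771523*(4356246 - 4058804*1/4843220)/73120979160 = 270808518544771523*(4356246 - 1014701/1210805)/73120979160 = (270808518544771523/73120979160)*(5274563423329/1210805) = 1428396706642165065709033060067/88535247171823800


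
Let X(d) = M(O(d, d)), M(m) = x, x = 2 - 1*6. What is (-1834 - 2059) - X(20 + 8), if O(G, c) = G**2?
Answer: -3889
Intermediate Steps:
x = -4 (x = 2 - 6 = -4)
M(m) = -4
X(d) = -4
(-1834 - 2059) - X(20 + 8) = (-1834 - 2059) - 1*(-4) = -3893 + 4 = -3889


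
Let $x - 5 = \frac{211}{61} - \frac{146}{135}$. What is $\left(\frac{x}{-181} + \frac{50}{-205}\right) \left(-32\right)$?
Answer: $\frac{556680448}{61111935} \approx 9.1092$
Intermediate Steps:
$x = \frac{60754}{8235}$ ($x = 5 + \left(\frac{211}{61} - \frac{146}{135}\right) = 5 + \frac{19579}{8235} = \frac{60754}{8235} \approx 7.3775$)
$\left(\frac{x}{-181} + \frac{50}{-205}\right) \left(-32\right) = \left(\frac{60754}{8235 \left(-181\right)} + \frac{50}{-205}\right) \left(-32\right) = \left(\frac{60754}{8235} \left(- \frac{1}{181}\right) + 50 \left(- \frac{1}{205}\right)\right) \left(-32\right) = \left(- \frac{60754}{1490535} - \frac{10}{41}\right) \left(-32\right) = \left(- \frac{17396264}{61111935}\right) \left(-32\right) = \frac{556680448}{61111935}$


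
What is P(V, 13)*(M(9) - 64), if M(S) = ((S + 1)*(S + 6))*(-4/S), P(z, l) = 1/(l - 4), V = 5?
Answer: -392/27 ≈ -14.519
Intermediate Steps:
P(z, l) = 1/(-4 + l)
M(S) = -4*(1 + S)*(6 + S)/S (M(S) = ((1 + S)*(6 + S))*(-4/S) = -4*(1 + S)*(6 + S)/S)
P(V, 13)*(M(9) - 64) = ((-28 - 24/9 - 4*9) - 64)/(-4 + 13) = ((-28 - 24*1/9 - 36) - 64)/9 = ((-28 - 8/3 - 36) - 64)/9 = (-200/3 - 64)/9 = (1/9)*(-392/3) = -392/27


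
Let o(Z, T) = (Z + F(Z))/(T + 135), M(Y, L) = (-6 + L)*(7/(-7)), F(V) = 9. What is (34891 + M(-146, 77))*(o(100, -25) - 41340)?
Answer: -15833667262/11 ≈ -1.4394e+9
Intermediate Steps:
M(Y, L) = 6 - L (M(Y, L) = (-6 + L)*(7*(-1/7)) = (-6 + L)*(-1) = 6 - L)
o(Z, T) = (9 + Z)/(135 + T) (o(Z, T) = (Z + 9)/(T + 135) = (9 + Z)/(135 + T))
(34891 + M(-146, 77))*(o(100, -25) - 41340) = (34891 + (6 - 1*77))*((9 + 100)/(135 - 25) - 41340) = (34891 + (6 - 77))*(109/110 - 41340) = (34891 - 71)*((1/110)*109 - 41340) = 34820*(109/110 - 41340) = 34820*(-4547291/110) = -15833667262/11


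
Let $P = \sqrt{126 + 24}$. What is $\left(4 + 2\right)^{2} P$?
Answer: $180 \sqrt{6} \approx 440.91$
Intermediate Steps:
$P = 5 \sqrt{6}$ ($P = \sqrt{150} = 5 \sqrt{6} \approx 12.247$)
$\left(4 + 2\right)^{2} P = \left(4 + 2\right)^{2} \cdot 5 \sqrt{6} = 6^{2} \cdot 5 \sqrt{6} = 36 \cdot 5 \sqrt{6} = 180 \sqrt{6}$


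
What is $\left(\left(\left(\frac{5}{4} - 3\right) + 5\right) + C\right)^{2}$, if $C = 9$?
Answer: $\frac{2401}{16} \approx 150.06$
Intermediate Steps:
$\left(\left(\left(\frac{5}{4} - 3\right) + 5\right) + C\right)^{2} = \left(\left(\left(\frac{5}{4} - 3\right) + 5\right) + 9\right)^{2} = \left(\left(- \frac{7}{4} + 5\right) + 9\right)^{2} = \left(\frac{13}{4} + 9\right)^{2} = \left(\frac{49}{4}\right)^{2} = \frac{2401}{16}$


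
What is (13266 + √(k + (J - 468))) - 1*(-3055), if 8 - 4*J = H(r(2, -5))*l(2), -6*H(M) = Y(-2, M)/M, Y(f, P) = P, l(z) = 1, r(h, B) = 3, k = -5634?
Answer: 16321 + I*√878394/12 ≈ 16321.0 + 78.102*I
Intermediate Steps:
H(M) = -⅙ (H(M) = -M/(6*M) = -⅙*1 = -⅙)
J = 49/24 (J = 2 - (-1)/24 = 2 - ¼*(-⅙) = 2 + 1/24 = 49/24 ≈ 2.0417)
(13266 + √(k + (J - 468))) - 1*(-3055) = (13266 + √(-5634 + (49/24 - 468))) - 1*(-3055) = (13266 + √(-5634 - 11183/24)) + 3055 = (13266 + √(-146399/24)) + 3055 = (13266 + I*√878394/12) + 3055 = 16321 + I*√878394/12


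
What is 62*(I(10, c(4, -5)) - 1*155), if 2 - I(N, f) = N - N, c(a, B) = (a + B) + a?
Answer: -9486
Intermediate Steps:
c(a, B) = B + 2*a (c(a, B) = (B + a) + a = B + 2*a)
I(N, f) = 2 (I(N, f) = 2 - (N - N) = 2 - 1*0 = 2 + 0 = 2)
62*(I(10, c(4, -5)) - 1*155) = 62*(2 - 1*155) = 62*(2 - 155) = 62*(-153) = -9486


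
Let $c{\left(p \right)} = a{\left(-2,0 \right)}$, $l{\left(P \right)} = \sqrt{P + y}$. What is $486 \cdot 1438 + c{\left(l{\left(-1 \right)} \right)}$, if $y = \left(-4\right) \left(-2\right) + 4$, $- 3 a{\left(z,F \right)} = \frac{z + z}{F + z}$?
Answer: $\frac{2096602}{3} \approx 6.9887 \cdot 10^{5}$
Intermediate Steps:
$a{\left(z,F \right)} = - \frac{2 z}{3 \left(F + z\right)}$ ($a{\left(z,F \right)} = - \frac{\left(z + z\right) \frac{1}{F + z}}{3} = - \frac{2 z \frac{1}{F + z}}{3} = - \frac{2 z}{3 \left(F + z\right)}$)
$y = 12$ ($y = 8 + 4 = 12$)
$l{\left(P \right)} = \sqrt{12 + P}$ ($l{\left(P \right)} = \sqrt{P + 12} = \sqrt{12 + P}$)
$c{\left(p \right)} = - \frac{2}{3}$ ($c{\left(p \right)} = \left(-2\right) \left(-2\right) \frac{1}{3 \cdot 0 + 3 \left(-2\right)} = \left(-2\right) \left(-2\right) \frac{1}{0 - 6} = \left(-2\right) \left(-2\right) \frac{1}{-6} = \left(-2\right) \left(-2\right) \left(- \frac{1}{6}\right) = - \frac{2}{3}$)
$486 \cdot 1438 + c{\left(l{\left(-1 \right)} \right)} = 486 \cdot 1438 - \frac{2}{3} = 698868 - \frac{2}{3} = \frac{2096602}{3}$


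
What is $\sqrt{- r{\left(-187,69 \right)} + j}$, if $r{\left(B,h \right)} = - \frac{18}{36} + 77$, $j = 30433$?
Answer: $\frac{\sqrt{121426}}{2} \approx 174.23$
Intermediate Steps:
$r{\left(B,h \right)} = \frac{153}{2}$ ($r{\left(B,h \right)} = \left(-18\right) \frac{1}{36} + 77 = - \frac{1}{2} + 77 = \frac{153}{2}$)
$\sqrt{- r{\left(-187,69 \right)} + j} = \sqrt{\left(-1\right) \frac{153}{2} + 30433} = \sqrt{- \frac{153}{2} + 30433} = \sqrt{\frac{60713}{2}} = \frac{\sqrt{121426}}{2}$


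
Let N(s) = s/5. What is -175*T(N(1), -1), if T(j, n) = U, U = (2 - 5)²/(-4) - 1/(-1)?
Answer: 875/4 ≈ 218.75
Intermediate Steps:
N(s) = s/5 (N(s) = s*(⅕) = s/5)
U = -5/4 (U = (-3)²*(-¼) - 1*(-1) = 9*(-¼) + 1 = -9/4 + 1 = -5/4 ≈ -1.2500)
T(j, n) = -5/4
-175*T(N(1), -1) = -175*(-5/4) = 875/4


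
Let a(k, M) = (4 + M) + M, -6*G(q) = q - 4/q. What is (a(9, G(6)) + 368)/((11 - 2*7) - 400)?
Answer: -3332/3627 ≈ -0.91867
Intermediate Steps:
G(q) = -q/6 + 2/(3*q) (G(q) = -(q - 4/q)/6 = -q/6 + 2/(3*q))
a(k, M) = 4 + 2*M
(a(9, G(6)) + 368)/((11 - 2*7) - 400) = ((4 + 2*((⅙)*(4 - 1*6²)/6)) + 368)/((11 - 2*7) - 400) = ((4 + 2*((⅙)*(⅙)*(4 - 1*36))) + 368)/((11 - 14) - 400) = ((4 + 2*((⅙)*(⅙)*(4 - 36))) + 368)/(-3 - 400) = ((4 + 2*((⅙)*(⅙)*(-32))) + 368)/(-403) = ((4 + 2*(-8/9)) + 368)*(-1/403) = ((4 - 16/9) + 368)*(-1/403) = (20/9 + 368)*(-1/403) = (3332/9)*(-1/403) = -3332/3627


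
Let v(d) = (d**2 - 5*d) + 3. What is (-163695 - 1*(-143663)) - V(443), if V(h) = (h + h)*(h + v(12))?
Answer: -489612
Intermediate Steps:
v(d) = 3 + d**2 - 5*d
V(h) = 2*h*(87 + h) (V(h) = (h + h)*(h + (3 + 12**2 - 5*12)) = (2*h)*(h + (3 + 144 - 60)) = (2*h)*(h + 87) = (2*h)*(87 + h) = 2*h*(87 + h))
(-163695 - 1*(-143663)) - V(443) = (-163695 - 1*(-143663)) - 2*443*(87 + 443) = (-163695 + 143663) - 2*443*530 = -20032 - 1*469580 = -20032 - 469580 = -489612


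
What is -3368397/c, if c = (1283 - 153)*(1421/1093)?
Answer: -3681657921/1605730 ≈ -2292.8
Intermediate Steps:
c = 1605730/1093 (c = 1130*(1421*(1/1093)) = 1130*(1421/1093) = 1605730/1093 ≈ 1469.1)
-3368397/c = -3368397/1605730/1093 = -3368397*1093/1605730 = -3681657921/1605730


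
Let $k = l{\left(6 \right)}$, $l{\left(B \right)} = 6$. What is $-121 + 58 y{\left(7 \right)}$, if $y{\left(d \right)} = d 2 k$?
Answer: $4751$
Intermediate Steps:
$k = 6$
$y{\left(d \right)} = 12 d$ ($y{\left(d \right)} = d 2 \cdot 6 = 2 d 6 = 12 d$)
$-121 + 58 y{\left(7 \right)} = -121 + 58 \cdot 12 \cdot 7 = -121 + 58 \cdot 84 = -121 + 4872 = 4751$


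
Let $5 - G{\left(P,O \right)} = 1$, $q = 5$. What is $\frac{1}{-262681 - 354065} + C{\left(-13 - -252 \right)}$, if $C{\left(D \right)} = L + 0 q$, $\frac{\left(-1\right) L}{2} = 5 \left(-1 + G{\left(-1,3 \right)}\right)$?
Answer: $- \frac{18502381}{616746} \approx -30.0$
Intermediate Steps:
$G{\left(P,O \right)} = 4$ ($G{\left(P,O \right)} = 5 - 1 = 4$)
$L = -30$ ($L = - 2 \cdot 5 \left(-1 + 4\right) = - 2 \cdot 5 \cdot 3 = \left(-2\right) 15 = -30$)
$C{\left(D \right)} = -30$ ($C{\left(D \right)} = -30 + 0 \cdot 5 = -30 + 0 = -30$)
$\frac{1}{-262681 - 354065} + C{\left(-13 - -252 \right)} = \frac{1}{-262681 - 354065} - 30 = \frac{1}{-616746} - 30 = - \frac{1}{616746} - 30 = - \frac{18502381}{616746}$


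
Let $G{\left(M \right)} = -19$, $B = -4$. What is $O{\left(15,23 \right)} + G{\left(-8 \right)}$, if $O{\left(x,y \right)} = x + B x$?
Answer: $-64$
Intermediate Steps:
$O{\left(x,y \right)} = - 3 x$ ($O{\left(x,y \right)} = x - 4 x = - 3 x$)
$O{\left(15,23 \right)} + G{\left(-8 \right)} = \left(-3\right) 15 - 19 = -45 - 19 = -64$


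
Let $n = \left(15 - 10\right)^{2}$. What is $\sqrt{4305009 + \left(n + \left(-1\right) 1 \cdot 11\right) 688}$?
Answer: $\sqrt{4314641} \approx 2077.2$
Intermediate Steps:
$n = 25$ ($n = 5^{2} = 25$)
$\sqrt{4305009 + \left(n + \left(-1\right) 1 \cdot 11\right) 688} = \sqrt{4305009 + \left(25 + \left(-1\right) 1 \cdot 11\right) 688} = \sqrt{4305009 + \left(25 - 11\right) 688} = \sqrt{4305009 + 14 \cdot 688} = \sqrt{4305009 + 9632} = \sqrt{4314641}$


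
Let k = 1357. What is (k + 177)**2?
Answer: 2353156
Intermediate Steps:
(k + 177)**2 = (1357 + 177)**2 = 1534**2 = 2353156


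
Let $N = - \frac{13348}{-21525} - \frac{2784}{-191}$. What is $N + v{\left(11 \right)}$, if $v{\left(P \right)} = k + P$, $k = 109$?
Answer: $\frac{555828068}{4111275} \approx 135.2$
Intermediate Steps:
$v{\left(P \right)} = 109 + P$
$N = \frac{62475068}{4111275}$ ($N = \left(-13348\right) \left(- \frac{1}{21525}\right) - - \frac{2784}{191} = \frac{13348}{21525} + \frac{2784}{191} = \frac{62475068}{4111275} \approx 15.196$)
$N + v{\left(11 \right)} = \frac{62475068}{4111275} + \left(109 + 11\right) = \frac{62475068}{4111275} + 120 = \frac{555828068}{4111275}$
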